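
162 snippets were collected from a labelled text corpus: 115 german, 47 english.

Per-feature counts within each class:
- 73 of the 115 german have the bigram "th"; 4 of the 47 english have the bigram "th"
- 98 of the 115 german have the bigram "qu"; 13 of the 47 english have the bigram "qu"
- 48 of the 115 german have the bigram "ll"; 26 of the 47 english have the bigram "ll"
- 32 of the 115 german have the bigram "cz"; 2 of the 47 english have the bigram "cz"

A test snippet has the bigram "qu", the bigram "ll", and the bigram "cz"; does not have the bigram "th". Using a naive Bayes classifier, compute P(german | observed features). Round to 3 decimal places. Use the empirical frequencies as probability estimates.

0.937

german: (115/162) × (42/115) × (98/115) × (48/115) × (32/115) ≈ 0.0256601
english: (47/162) × (43/47) × (13/47) × (26/47) × (2/47) ≈ 0.00172825
P(german | x) = 0.0256601 / 0.02738835 ≈ 0.937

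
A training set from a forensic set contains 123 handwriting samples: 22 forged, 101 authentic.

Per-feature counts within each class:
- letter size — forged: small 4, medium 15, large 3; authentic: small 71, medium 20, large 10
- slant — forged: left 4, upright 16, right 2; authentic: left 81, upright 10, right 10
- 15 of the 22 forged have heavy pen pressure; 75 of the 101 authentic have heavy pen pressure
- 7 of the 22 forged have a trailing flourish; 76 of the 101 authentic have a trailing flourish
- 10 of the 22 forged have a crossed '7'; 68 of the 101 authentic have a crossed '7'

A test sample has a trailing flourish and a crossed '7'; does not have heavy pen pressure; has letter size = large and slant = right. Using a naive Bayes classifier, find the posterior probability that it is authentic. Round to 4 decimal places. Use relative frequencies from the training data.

0.9114

forged: (22/123) × (3/22) × (2/22) × (7/22) × (7/22) × (10/22) ≈ 0.000102036
authentic: (101/123) × (10/101) × (10/101) × (26/101) × (76/101) × (68/101) ≈ 0.0010498
P(authentic | x) = 0.0010498 / 0.001151836 ≈ 0.9114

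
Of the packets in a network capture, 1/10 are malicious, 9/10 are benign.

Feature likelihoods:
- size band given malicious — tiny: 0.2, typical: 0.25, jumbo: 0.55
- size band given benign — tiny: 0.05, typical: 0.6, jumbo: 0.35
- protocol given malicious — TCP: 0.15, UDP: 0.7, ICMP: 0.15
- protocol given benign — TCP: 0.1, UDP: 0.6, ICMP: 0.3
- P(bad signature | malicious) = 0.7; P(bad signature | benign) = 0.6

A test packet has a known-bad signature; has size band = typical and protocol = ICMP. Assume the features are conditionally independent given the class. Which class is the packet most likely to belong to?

malicious: 0.1 × 0.25 × 0.15 × 0.7 = 0.002625
benign: 0.9 × 0.6 × 0.3 × 0.6 = 0.0972
Highest score → benign.

benign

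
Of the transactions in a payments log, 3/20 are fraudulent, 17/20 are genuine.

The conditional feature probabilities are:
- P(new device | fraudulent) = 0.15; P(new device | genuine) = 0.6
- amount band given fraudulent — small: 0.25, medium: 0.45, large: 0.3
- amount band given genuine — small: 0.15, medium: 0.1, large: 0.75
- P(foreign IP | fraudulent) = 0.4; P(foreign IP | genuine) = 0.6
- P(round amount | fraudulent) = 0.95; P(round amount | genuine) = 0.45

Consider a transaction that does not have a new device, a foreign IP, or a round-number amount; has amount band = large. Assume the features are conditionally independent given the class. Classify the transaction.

genuine

fraudulent: 0.15 × (1−0.15) × 0.3 × (1−0.4) × (1−0.95) = 0.0011475
genuine: 0.85 × (1−0.6) × 0.75 × (1−0.6) × (1−0.45) = 0.0561
Highest score → genuine.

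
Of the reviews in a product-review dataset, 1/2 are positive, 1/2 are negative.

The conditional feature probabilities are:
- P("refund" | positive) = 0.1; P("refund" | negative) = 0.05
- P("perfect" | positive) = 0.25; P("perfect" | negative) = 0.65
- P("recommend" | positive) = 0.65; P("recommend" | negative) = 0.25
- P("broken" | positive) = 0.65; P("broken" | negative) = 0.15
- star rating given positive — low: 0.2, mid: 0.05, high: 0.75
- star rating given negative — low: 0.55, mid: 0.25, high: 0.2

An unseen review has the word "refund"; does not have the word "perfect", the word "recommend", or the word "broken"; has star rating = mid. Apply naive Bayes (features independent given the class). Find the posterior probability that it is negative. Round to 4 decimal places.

positive: 0.5 × 0.1 × (1−0.25) × (1−0.65) × (1−0.65) × 0.05 = 0.0002296875
negative: 0.5 × 0.05 × (1−0.65) × (1−0.25) × (1−0.15) × 0.25 = 0.00139453125
P(negative | x) = 0.00139453125 / 0.00162421875 ≈ 0.8586

0.8586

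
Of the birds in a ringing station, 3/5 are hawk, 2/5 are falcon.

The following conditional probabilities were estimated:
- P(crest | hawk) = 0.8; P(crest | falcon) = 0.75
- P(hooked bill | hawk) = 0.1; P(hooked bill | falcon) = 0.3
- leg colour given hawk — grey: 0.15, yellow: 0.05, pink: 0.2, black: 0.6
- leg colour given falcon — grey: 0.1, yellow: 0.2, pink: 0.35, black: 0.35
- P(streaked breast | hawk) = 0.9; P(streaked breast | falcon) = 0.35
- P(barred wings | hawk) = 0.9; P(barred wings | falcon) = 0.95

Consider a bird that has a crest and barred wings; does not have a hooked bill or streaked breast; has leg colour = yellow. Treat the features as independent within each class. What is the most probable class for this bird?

falcon

hawk: 0.6 × 0.8 × (1−0.1) × 0.05 × (1−0.9) × 0.9 = 0.001944
falcon: 0.4 × 0.75 × (1−0.3) × 0.2 × (1−0.35) × 0.95 = 0.025935
Highest score → falcon.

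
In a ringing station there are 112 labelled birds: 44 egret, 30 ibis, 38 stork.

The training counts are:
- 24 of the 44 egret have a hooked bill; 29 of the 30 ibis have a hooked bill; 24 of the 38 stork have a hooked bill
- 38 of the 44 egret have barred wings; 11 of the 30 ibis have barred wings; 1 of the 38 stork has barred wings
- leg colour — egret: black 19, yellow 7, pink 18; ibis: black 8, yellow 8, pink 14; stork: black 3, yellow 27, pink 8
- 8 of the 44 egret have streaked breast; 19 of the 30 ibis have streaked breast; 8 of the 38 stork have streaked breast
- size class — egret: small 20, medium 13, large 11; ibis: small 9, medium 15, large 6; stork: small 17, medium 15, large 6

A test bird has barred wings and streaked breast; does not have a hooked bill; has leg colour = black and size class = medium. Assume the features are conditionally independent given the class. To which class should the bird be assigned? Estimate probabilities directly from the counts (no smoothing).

egret: (44/112) × (20/44) × (38/44) × (19/44) × (8/44) × (13/44) ≈ 0.00357744
ibis: (30/112) × (1/30) × (11/30) × (8/30) × (19/30) × (15/30) ≈ 0.000276455
stork: (38/112) × (14/38) × (1/38) × (3/38) × (8/38) × (15/38) ≈ 0.0000215813
Highest score → egret.

egret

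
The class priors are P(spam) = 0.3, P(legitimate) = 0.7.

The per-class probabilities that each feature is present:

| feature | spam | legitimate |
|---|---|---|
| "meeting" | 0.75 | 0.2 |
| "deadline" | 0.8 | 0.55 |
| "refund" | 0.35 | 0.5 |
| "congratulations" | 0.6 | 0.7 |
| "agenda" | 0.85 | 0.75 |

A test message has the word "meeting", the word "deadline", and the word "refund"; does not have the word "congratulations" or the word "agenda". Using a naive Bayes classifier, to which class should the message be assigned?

spam: 0.3 × 0.75 × 0.8 × 0.35 × (1−0.6) × (1−0.85) = 0.00378
legitimate: 0.7 × 0.2 × 0.55 × 0.5 × (1−0.7) × (1−0.75) = 0.0028875
Highest score → spam.

spam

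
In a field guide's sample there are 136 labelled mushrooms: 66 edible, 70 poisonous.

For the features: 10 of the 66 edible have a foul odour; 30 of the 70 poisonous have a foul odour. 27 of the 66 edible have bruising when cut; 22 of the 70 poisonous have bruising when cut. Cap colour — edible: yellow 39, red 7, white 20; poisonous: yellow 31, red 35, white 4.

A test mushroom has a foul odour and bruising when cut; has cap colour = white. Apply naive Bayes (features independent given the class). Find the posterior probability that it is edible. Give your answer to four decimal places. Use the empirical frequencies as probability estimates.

edible: (66/136) × (10/66) × (27/66) × (20/66) ≈ 0.00911522
poisonous: (70/136) × (30/70) × (22/70) × (4/70) ≈ 0.00396158
P(edible | x) = 0.00911522 / 0.0130768 ≈ 0.6971

0.6971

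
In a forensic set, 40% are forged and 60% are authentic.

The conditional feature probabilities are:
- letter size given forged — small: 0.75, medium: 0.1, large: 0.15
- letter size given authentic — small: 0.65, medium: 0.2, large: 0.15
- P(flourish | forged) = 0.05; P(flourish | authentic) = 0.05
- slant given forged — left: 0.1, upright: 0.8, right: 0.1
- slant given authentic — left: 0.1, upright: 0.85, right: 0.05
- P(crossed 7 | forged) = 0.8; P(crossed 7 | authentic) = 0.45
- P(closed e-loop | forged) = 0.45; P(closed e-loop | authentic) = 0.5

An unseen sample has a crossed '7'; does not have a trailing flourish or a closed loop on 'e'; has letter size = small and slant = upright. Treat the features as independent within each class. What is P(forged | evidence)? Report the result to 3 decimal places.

0.586

forged: 0.4 × 0.75 × (1−0.05) × 0.8 × 0.8 × (1−0.45) = 0.10032
authentic: 0.6 × 0.65 × (1−0.05) × 0.85 × 0.45 × (1−0.5) = 0.070858125
P(forged | x) = 0.10032 / 0.171178125 ≈ 0.586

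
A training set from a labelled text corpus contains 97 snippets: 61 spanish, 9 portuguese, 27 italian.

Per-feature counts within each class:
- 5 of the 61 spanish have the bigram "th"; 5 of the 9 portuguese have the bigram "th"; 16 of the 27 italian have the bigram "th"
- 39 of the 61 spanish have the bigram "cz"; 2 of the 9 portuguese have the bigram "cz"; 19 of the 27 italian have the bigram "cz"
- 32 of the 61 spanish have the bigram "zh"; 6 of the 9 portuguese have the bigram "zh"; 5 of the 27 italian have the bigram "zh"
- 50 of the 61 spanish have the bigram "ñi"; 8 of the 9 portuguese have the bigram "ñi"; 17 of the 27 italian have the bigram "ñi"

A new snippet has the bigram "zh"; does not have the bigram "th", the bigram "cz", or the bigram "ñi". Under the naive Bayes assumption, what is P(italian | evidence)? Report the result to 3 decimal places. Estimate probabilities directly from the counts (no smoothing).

spanish: (61/97) × (56/61) × (22/61) × (32/61) × (11/61) ≈ 0.0196966
portuguese: (9/97) × (4/9) × (7/9) × (6/9) × (1/9) ≈ 0.0023758
italian: (27/97) × (11/27) × (8/27) × (5/27) × (10/27) ≈ 0.00230457
P(italian | x) = 0.00230457 / 0.02437697 ≈ 0.095

0.095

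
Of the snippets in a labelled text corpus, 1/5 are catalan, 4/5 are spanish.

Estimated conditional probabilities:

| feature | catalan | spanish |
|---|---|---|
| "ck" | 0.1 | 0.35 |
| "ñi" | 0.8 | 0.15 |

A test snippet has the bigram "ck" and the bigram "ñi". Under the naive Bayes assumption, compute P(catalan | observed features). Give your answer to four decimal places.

0.2759

catalan: 0.2 × 0.1 × 0.8 = 0.016
spanish: 0.8 × 0.35 × 0.15 = 0.042
P(catalan | x) = 0.016 / 0.058 ≈ 0.2759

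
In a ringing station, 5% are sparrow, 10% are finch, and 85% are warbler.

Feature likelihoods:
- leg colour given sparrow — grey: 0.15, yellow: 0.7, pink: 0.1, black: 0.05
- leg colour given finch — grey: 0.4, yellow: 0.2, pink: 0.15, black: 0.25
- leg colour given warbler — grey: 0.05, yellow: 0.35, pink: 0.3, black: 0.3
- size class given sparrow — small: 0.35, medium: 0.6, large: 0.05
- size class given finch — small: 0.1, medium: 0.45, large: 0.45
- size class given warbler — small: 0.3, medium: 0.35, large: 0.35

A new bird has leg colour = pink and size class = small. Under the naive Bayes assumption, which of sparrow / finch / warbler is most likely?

sparrow: 0.05 × 0.1 × 0.35 = 0.00175
finch: 0.1 × 0.15 × 0.1 = 0.0015
warbler: 0.85 × 0.3 × 0.3 = 0.0765
Highest score → warbler.

warbler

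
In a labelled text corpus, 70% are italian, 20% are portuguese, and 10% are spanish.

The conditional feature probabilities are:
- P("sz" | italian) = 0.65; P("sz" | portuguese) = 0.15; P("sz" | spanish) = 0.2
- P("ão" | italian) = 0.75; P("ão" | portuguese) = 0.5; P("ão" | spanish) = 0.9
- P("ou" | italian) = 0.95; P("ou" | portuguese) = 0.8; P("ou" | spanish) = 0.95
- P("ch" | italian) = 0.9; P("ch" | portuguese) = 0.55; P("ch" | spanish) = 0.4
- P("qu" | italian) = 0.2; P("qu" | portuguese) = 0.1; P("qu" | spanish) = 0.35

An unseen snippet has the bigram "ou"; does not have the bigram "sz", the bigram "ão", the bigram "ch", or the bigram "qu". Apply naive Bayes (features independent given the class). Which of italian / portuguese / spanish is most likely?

italian: 0.7 × (1−0.65) × (1−0.75) × 0.95 × (1−0.9) × (1−0.2) = 0.004655
portuguese: 0.2 × (1−0.15) × (1−0.5) × 0.8 × (1−0.55) × (1−0.1) = 0.02754
spanish: 0.1 × (1−0.2) × (1−0.9) × 0.95 × (1−0.4) × (1−0.35) = 0.002964
Highest score → portuguese.

portuguese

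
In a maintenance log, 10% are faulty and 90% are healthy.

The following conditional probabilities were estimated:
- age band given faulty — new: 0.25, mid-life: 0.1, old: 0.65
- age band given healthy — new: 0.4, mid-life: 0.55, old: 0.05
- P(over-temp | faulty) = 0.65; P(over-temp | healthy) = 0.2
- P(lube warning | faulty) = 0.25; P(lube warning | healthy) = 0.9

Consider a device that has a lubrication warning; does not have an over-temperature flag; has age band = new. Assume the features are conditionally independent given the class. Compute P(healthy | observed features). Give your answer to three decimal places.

faulty: 0.1 × 0.25 × (1−0.65) × 0.25 = 0.0021875
healthy: 0.9 × 0.4 × (1−0.2) × 0.9 = 0.2592
P(healthy | x) = 0.2592 / 0.2613875 ≈ 0.992

0.992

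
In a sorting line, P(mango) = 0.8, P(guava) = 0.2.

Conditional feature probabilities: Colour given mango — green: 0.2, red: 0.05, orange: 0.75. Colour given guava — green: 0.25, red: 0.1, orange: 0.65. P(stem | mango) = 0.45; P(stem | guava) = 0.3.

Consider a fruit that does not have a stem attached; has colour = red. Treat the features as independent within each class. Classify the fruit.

mango: 0.8 × 0.05 × (1−0.45) = 0.022
guava: 0.2 × 0.1 × (1−0.3) = 0.014
Highest score → mango.

mango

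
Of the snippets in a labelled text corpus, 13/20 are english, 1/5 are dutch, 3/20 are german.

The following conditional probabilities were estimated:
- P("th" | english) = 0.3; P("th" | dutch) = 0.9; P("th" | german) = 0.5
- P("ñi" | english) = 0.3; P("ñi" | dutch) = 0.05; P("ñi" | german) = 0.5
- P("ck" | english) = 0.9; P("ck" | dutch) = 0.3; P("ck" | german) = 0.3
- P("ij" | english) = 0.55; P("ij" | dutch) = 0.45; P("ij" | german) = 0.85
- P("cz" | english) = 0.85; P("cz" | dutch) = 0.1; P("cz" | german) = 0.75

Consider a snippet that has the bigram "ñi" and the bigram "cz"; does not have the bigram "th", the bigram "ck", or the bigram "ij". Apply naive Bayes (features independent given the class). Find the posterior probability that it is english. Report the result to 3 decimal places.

english: 0.65 × (1−0.3) × 0.3 × (1−0.9) × (1−0.55) × 0.85 = 0.005221125
dutch: 0.2 × (1−0.9) × 0.05 × (1−0.3) × (1−0.45) × 0.1 = 0.0000385
german: 0.15 × (1−0.5) × 0.5 × (1−0.3) × (1−0.85) × 0.75 = 0.002953125
P(english | x) = 0.005221125 / 0.00821275 ≈ 0.636

0.636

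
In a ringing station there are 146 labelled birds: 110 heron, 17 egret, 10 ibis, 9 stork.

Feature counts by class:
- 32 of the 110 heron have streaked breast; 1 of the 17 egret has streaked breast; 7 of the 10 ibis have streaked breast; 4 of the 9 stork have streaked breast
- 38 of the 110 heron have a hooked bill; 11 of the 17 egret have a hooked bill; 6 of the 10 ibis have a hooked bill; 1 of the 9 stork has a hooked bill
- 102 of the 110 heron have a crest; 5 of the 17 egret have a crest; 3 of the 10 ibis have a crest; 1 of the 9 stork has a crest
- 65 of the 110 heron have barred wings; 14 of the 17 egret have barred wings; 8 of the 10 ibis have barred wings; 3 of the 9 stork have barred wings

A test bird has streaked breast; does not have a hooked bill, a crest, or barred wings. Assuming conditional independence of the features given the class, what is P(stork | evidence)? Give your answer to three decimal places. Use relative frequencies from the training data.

heron: (110/146) × (32/110) × (72/110) × (8/110) × (45/110) ≈ 0.00426829
egret: (17/146) × (1/17) × (6/17) × (12/17) × (3/17) ≈ 0.00030113
ibis: (10/146) × (7/10) × (4/10) × (7/10) × (2/10) ≈ 0.00268493
stork: (9/146) × (4/9) × (8/9) × (8/9) × (6/9) ≈ 0.0144315
P(stork | x) = 0.0144315 / 0.02168585 ≈ 0.665

0.665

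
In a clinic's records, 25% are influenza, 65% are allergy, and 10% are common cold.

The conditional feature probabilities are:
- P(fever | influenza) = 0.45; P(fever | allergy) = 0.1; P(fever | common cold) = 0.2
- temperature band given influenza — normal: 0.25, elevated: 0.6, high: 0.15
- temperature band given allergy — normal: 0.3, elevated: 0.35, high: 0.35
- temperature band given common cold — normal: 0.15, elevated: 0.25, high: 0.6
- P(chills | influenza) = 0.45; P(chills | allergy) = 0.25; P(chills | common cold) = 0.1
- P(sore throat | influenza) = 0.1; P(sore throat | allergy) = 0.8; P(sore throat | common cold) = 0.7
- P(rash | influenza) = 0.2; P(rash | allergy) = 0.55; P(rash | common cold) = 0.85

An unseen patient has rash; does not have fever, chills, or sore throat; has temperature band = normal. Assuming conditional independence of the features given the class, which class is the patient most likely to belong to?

allergy

influenza: 0.25 × (1−0.45) × 0.25 × (1−0.45) × (1−0.1) × 0.2 = 0.003403125
allergy: 0.65 × (1−0.1) × 0.3 × (1−0.25) × (1−0.8) × 0.55 = 0.01447875
common cold: 0.1 × (1−0.2) × 0.15 × (1−0.1) × (1−0.7) × 0.85 = 0.002754
Highest score → allergy.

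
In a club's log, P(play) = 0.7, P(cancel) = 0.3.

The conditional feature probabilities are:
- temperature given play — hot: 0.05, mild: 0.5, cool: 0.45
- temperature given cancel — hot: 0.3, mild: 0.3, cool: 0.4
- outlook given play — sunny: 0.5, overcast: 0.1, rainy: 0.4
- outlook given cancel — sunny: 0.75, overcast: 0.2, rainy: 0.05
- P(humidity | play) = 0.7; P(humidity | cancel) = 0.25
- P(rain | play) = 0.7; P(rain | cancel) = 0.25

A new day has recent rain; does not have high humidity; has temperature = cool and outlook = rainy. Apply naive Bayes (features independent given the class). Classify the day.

play

play: 0.7 × 0.45 × 0.4 × (1−0.7) × 0.7 = 0.02646
cancel: 0.3 × 0.4 × 0.05 × (1−0.25) × 0.25 = 0.001125
Highest score → play.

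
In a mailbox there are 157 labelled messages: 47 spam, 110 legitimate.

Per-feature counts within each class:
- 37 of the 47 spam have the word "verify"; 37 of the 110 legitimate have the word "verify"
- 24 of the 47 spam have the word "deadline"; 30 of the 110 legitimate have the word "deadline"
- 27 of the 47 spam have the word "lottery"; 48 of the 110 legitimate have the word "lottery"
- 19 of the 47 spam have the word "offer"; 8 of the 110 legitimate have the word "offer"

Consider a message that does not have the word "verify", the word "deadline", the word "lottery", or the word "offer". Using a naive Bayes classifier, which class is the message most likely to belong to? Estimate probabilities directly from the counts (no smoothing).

legitimate

spam: (47/157) × (10/47) × (23/47) × (20/47) × (28/47) ≈ 0.00790174
legitimate: (110/157) × (73/110) × (80/110) × (62/110) × (102/110) ≈ 0.176737
Highest score → legitimate.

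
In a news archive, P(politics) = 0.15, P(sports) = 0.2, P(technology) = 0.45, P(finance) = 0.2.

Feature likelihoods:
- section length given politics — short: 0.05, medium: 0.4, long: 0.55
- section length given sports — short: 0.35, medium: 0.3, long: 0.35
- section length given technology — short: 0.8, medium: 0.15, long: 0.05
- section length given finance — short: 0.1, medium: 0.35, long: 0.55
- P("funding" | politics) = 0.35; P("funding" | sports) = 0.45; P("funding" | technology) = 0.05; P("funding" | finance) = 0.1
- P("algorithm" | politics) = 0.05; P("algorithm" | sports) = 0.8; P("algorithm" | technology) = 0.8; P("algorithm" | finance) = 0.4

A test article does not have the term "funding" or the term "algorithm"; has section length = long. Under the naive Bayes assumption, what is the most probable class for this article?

politics: 0.15 × 0.55 × (1−0.35) × (1−0.05) = 0.05094375
sports: 0.2 × 0.35 × (1−0.45) × (1−0.8) = 0.0077
technology: 0.45 × 0.05 × (1−0.05) × (1−0.8) = 0.004275
finance: 0.2 × 0.55 × (1−0.1) × (1−0.4) = 0.0594
Highest score → finance.

finance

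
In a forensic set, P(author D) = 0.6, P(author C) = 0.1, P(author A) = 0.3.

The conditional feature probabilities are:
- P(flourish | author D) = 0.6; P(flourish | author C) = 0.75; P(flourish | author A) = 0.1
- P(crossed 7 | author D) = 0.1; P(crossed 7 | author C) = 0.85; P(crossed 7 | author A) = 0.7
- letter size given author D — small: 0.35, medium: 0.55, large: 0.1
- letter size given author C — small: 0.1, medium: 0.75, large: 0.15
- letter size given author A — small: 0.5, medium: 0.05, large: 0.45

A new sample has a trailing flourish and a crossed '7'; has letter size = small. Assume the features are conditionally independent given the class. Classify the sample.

author D: 0.6 × 0.6 × 0.1 × 0.35 = 0.0126
author C: 0.1 × 0.75 × 0.85 × 0.1 = 0.006375
author A: 0.3 × 0.1 × 0.7 × 0.5 = 0.0105
Highest score → author D.

author D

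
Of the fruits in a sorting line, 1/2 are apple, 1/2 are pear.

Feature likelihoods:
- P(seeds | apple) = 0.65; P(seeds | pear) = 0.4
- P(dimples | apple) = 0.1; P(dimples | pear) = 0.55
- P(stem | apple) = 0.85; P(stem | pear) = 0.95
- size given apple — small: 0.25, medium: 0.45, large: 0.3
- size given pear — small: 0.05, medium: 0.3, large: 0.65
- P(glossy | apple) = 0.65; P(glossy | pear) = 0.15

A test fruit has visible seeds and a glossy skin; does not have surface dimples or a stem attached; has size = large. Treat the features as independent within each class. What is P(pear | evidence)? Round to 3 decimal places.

0.049

apple: 0.5 × 0.65 × (1−0.1) × (1−0.85) × 0.3 × 0.65 = 0.008555625
pear: 0.5 × 0.4 × (1−0.55) × (1−0.95) × 0.65 × 0.15 = 0.00043875
P(pear | x) = 0.00043875 / 0.008994375 ≈ 0.049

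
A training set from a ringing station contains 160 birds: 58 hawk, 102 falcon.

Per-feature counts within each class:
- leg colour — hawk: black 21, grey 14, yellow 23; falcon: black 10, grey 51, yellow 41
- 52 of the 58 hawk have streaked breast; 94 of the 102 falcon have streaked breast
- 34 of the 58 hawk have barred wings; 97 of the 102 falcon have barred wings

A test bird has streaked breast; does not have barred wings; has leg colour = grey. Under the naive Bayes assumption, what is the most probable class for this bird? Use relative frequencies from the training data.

hawk

hawk: (58/160) × (14/58) × (52/58) × (24/58) ≈ 0.0324614
falcon: (102/160) × (51/102) × (94/102) × (5/102) ≈ 0.0143995
Highest score → hawk.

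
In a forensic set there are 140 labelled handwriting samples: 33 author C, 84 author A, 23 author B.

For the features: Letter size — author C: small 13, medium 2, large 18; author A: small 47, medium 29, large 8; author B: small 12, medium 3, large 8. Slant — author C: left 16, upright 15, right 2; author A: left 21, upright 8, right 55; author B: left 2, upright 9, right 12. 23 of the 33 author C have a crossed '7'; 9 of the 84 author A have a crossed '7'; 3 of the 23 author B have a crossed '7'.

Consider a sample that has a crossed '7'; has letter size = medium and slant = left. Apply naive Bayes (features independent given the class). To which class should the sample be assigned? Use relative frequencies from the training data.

author C: (33/140) × (2/33) × (16/33) × (23/33) ≈ 0.0048275
author A: (84/140) × (29/84) × (21/84) × (9/84) ≈ 0.00554847
author B: (23/140) × (3/23) × (2/23) × (3/23) ≈ 0.000243046
Highest score → author A.

author A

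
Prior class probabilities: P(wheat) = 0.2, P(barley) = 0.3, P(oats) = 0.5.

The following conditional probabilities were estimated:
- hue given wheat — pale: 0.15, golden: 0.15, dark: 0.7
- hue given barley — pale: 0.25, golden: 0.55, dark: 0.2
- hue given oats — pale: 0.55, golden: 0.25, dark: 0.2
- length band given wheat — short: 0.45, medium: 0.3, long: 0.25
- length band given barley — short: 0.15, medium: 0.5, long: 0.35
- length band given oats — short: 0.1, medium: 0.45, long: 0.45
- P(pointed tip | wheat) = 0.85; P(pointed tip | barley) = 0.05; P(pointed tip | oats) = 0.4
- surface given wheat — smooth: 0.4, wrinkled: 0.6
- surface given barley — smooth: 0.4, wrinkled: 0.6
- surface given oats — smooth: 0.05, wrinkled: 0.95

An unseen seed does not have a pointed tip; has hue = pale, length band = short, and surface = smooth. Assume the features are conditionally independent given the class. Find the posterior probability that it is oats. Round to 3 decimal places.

wheat: 0.2 × 0.15 × 0.45 × (1−0.85) × 0.4 = 0.00081
barley: 0.3 × 0.25 × 0.15 × (1−0.05) × 0.4 = 0.004275
oats: 0.5 × 0.55 × 0.1 × (1−0.4) × 0.05 = 0.000825
P(oats | x) = 0.000825 / 0.00591 ≈ 0.140

0.140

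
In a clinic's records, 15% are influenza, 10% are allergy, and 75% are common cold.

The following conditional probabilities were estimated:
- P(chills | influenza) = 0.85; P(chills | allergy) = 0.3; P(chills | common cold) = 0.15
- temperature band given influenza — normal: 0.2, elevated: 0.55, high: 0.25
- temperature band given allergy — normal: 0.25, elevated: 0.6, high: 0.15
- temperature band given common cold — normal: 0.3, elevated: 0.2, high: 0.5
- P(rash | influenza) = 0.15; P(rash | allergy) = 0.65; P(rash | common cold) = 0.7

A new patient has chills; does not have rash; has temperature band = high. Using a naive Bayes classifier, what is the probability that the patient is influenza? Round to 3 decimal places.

influenza: 0.15 × 0.85 × 0.25 × (1−0.15) = 0.02709375
allergy: 0.1 × 0.3 × 0.15 × (1−0.65) = 0.001575
common cold: 0.75 × 0.15 × 0.5 × (1−0.7) = 0.016875
P(influenza | x) = 0.02709375 / 0.04554375 ≈ 0.595

0.595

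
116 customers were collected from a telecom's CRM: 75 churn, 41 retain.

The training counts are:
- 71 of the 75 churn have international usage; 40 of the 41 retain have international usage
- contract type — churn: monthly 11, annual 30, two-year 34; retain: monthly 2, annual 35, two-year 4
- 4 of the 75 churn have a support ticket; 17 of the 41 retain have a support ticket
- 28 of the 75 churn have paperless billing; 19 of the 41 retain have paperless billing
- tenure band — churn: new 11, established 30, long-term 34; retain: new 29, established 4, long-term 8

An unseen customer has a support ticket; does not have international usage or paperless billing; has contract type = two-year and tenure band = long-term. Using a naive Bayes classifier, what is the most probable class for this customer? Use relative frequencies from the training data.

churn

churn: (75/116) × (4/75) × (34/75) × (4/75) × (47/75) × (34/75) ≈ 0.00023685
retain: (41/116) × (1/41) × (4/41) × (17/41) × (22/41) × (8/41) ≈ 0.0000365114
Highest score → churn.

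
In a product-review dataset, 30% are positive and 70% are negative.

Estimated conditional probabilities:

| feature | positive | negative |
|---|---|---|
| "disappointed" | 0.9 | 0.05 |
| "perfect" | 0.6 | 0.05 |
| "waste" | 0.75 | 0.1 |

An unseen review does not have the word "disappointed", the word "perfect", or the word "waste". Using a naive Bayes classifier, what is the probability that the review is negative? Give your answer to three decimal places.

positive: 0.3 × (1−0.9) × (1−0.6) × (1−0.75) = 0.003
negative: 0.7 × (1−0.05) × (1−0.05) × (1−0.1) = 0.568575
P(negative | x) = 0.568575 / 0.571575 ≈ 0.995

0.995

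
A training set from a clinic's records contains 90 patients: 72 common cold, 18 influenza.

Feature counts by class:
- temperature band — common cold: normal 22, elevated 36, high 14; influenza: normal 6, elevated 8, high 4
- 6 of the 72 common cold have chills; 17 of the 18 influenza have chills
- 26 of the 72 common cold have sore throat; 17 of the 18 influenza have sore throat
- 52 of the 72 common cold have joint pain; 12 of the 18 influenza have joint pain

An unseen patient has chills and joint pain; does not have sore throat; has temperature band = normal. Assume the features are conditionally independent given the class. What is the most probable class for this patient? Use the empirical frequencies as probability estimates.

common cold

common cold: (72/90) × (22/72) × (6/72) × (46/72) × (52/72) ≈ 0.00939929
influenza: (18/90) × (6/18) × (17/18) × (1/18) × (12/18) ≈ 0.00233196
Highest score → common cold.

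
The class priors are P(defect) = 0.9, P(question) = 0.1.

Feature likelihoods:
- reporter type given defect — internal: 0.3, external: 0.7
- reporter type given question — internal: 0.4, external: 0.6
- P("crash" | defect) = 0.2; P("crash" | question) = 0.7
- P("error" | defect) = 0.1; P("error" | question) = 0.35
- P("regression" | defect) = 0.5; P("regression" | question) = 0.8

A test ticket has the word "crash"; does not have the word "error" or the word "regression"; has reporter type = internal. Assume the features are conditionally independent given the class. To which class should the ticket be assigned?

defect

defect: 0.9 × 0.3 × 0.2 × (1−0.1) × (1−0.5) = 0.0243
question: 0.1 × 0.4 × 0.7 × (1−0.35) × (1−0.8) = 0.00364
Highest score → defect.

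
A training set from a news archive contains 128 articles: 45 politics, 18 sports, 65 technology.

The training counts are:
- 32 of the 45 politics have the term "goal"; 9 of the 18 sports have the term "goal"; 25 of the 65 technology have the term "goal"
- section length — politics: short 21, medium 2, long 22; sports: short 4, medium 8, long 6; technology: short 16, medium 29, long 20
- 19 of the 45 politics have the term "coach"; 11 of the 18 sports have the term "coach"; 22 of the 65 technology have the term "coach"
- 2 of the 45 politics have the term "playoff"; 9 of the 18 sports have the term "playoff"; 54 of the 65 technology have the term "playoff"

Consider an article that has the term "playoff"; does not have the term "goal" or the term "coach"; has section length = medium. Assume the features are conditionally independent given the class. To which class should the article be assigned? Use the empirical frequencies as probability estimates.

technology

politics: (45/128) × (13/45) × (2/45) × (26/45) × (2/45) ≈ 0.000115912
sports: (18/128) × (9/18) × (8/18) × (7/18) × (9/18) ≈ 0.00607639
technology: (65/128) × (40/65) × (29/65) × (43/65) × (54/65) ≈ 0.0766249
Highest score → technology.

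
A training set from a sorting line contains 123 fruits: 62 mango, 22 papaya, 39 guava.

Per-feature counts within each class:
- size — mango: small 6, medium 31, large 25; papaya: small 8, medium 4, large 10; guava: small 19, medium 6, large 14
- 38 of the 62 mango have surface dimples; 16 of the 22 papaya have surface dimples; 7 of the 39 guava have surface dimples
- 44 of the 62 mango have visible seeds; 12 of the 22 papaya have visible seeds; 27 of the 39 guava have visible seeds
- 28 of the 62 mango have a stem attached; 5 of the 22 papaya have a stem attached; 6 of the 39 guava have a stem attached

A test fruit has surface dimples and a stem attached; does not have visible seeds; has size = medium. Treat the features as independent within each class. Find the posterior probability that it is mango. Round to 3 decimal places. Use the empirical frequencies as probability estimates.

mango: (62/123) × (31/62) × (38/62) × (18/62) × (28/62) ≈ 0.0202533
papaya: (22/123) × (4/22) × (16/22) × (10/22) × (5/22) ≈ 0.0024433
guava: (39/123) × (6/39) × (7/39) × (12/39) × (6/39) ≈ 0.00041446
P(mango | x) = 0.0202533 / 0.02311106 ≈ 0.876

0.876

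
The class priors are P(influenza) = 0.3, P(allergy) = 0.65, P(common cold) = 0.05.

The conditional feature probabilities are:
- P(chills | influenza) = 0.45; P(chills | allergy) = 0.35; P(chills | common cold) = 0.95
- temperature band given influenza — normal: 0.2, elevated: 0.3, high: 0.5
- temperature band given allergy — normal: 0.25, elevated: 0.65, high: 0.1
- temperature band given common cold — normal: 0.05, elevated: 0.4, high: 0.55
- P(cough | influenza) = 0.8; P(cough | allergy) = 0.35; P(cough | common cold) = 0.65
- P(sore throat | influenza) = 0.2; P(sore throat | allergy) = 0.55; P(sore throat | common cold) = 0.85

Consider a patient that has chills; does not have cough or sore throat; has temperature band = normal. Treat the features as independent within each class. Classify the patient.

allergy

influenza: 0.3 × 0.45 × 0.2 × (1−0.8) × (1−0.2) = 0.00432
allergy: 0.65 × 0.35 × 0.25 × (1−0.35) × (1−0.55) = 0.0166359375
common cold: 0.05 × 0.95 × 0.05 × (1−0.65) × (1−0.85) = 0.0001246875
Highest score → allergy.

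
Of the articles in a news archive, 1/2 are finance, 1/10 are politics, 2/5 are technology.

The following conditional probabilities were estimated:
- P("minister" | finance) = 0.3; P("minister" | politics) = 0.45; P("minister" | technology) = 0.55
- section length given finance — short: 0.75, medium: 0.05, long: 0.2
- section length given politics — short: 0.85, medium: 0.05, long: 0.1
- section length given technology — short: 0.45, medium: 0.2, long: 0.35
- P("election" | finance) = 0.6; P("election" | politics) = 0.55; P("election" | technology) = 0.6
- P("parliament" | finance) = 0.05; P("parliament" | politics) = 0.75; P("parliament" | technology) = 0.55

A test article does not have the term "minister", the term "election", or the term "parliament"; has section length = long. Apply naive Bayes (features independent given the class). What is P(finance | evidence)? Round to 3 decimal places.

0.690

finance: 0.5 × (1−0.3) × 0.2 × (1−0.6) × (1−0.05) = 0.0266
politics: 0.1 × (1−0.45) × 0.1 × (1−0.55) × (1−0.75) = 0.00061875
technology: 0.4 × (1−0.55) × 0.35 × (1−0.6) × (1−0.55) = 0.01134
P(finance | x) = 0.0266 / 0.03855875 ≈ 0.690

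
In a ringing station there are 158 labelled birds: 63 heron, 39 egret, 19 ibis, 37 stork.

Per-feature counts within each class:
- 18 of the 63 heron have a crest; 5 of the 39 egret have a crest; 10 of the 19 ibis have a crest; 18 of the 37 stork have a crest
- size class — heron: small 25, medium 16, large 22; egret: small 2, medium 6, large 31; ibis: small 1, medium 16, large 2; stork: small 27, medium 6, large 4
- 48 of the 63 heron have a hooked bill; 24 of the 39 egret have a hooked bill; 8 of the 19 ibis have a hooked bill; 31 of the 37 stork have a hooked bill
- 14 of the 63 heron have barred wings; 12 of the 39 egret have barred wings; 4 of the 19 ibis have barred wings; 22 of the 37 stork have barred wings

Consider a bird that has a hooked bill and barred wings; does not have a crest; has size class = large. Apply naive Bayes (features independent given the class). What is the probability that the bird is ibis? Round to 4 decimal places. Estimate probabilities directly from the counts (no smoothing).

heron: (63/158) × (45/63) × (22/63) × (48/63) × (14/63) ≈ 0.0168394
egret: (39/158) × (34/39) × (31/39) × (24/39) × (12/39) ≈ 0.0323879
ibis: (19/158) × (9/19) × (2/19) × (8/19) × (4/19) ≈ 0.000531502
stork: (37/158) × (19/37) × (4/37) × (31/37) × (22/37) ≈ 0.00647643
P(ibis | x) = 0.000531502 / 0.056235232 ≈ 0.0095

0.0095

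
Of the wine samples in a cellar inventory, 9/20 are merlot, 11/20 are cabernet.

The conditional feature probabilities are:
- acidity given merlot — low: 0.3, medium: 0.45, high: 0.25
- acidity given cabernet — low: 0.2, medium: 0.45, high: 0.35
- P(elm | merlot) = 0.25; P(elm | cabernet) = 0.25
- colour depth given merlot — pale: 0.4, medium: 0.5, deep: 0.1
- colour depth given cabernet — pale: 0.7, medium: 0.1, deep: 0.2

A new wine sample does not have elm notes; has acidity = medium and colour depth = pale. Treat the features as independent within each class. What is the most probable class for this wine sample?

cabernet

merlot: 0.45 × 0.45 × (1−0.25) × 0.4 = 0.06075
cabernet: 0.55 × 0.45 × (1−0.25) × 0.7 = 0.1299375
Highest score → cabernet.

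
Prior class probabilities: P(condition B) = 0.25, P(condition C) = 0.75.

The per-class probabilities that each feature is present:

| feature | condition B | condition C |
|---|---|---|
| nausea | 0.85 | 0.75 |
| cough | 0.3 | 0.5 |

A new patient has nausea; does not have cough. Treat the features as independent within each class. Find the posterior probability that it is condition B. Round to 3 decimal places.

0.346

condition B: 0.25 × 0.85 × (1−0.3) = 0.14875
condition C: 0.75 × 0.75 × (1−0.5) = 0.28125
P(condition B | x) = 0.14875 / 0.43 ≈ 0.346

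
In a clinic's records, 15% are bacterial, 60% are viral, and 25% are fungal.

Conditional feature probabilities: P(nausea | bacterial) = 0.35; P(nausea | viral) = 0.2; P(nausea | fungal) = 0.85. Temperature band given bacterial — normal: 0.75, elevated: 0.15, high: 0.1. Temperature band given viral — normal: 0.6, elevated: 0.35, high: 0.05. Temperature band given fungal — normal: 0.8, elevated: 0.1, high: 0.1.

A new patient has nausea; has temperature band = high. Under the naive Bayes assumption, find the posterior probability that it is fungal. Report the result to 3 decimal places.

0.654

bacterial: 0.15 × 0.35 × 0.1 = 0.00525
viral: 0.6 × 0.2 × 0.05 = 0.006
fungal: 0.25 × 0.85 × 0.1 = 0.02125
P(fungal | x) = 0.02125 / 0.0325 ≈ 0.654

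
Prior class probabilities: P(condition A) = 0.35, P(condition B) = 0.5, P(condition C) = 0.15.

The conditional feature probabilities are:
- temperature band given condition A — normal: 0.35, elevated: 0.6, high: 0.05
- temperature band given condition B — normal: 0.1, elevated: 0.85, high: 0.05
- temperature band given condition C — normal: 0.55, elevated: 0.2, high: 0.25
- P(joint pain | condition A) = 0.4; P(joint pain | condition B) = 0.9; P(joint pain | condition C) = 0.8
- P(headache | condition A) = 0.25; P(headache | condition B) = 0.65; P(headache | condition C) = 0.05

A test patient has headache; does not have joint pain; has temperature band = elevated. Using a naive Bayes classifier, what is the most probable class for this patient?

condition A: 0.35 × 0.6 × (1−0.4) × 0.25 = 0.0315
condition B: 0.5 × 0.85 × (1−0.9) × 0.65 = 0.027625
condition C: 0.15 × 0.2 × (1−0.8) × 0.05 = 0.0003
Highest score → condition A.

condition A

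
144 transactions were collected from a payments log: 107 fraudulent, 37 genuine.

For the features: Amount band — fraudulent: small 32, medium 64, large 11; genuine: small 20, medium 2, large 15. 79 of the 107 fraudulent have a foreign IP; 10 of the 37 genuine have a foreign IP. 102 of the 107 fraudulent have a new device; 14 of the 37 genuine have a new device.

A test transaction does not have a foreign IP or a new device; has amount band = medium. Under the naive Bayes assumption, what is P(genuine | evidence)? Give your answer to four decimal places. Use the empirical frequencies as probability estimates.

0.5369

fraudulent: (107/144) × (64/107) × (28/107) × (5/107) ≈ 0.00543473
genuine: (37/144) × (2/37) × (27/37) × (23/37) ≈ 0.00630022
P(genuine | x) = 0.00630022 / 0.01173495 ≈ 0.5369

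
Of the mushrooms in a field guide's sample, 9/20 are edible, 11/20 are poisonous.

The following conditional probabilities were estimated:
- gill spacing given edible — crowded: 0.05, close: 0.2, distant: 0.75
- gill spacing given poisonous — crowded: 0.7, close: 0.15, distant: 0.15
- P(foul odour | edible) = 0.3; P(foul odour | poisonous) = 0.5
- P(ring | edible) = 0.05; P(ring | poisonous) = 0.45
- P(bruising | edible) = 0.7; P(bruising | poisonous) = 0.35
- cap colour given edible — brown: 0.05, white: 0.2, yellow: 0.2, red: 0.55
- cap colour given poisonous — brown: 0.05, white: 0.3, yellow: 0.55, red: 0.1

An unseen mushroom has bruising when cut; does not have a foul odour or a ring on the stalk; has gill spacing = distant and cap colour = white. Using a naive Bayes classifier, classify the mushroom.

edible

edible: 0.45 × 0.75 × (1−0.3) × (1−0.05) × 0.7 × 0.2 = 0.03142125
poisonous: 0.55 × 0.15 × (1−0.5) × (1−0.45) × 0.35 × 0.3 = 0.0023821875
Highest score → edible.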